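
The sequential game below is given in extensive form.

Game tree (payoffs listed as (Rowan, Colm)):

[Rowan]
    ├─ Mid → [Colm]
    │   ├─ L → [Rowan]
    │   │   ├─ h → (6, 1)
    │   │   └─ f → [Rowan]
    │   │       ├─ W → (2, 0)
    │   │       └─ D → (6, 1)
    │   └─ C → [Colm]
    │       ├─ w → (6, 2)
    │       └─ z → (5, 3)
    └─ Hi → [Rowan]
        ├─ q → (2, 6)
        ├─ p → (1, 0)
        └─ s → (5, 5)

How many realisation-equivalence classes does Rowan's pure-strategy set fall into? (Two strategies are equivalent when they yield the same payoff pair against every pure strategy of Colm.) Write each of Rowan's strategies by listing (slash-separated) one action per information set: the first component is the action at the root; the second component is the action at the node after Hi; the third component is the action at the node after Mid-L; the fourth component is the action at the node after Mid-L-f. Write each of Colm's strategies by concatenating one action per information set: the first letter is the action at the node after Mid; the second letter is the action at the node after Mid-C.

5

Rowan has 24 pure strategies: Mid/q/h/W, Mid/q/h/D, Mid/q/f/W, Mid/q/f/D, Mid/p/h/W, Mid/p/h/D, Mid/p/f/W, Mid/p/f/D, Mid/s/h/W, Mid/s/h/D, Mid/s/f/W, Mid/s/f/D, Hi/q/h/W, Hi/q/h/D, Hi/q/f/W, Hi/q/f/D, Hi/p/h/W, Hi/p/h/D, Hi/p/f/W, Hi/p/f/D, Hi/s/h/W, Hi/s/h/D, Hi/s/f/W, Hi/s/f/D. Columns: Lw, Lz, Cw, Cz.
{Mid/q/h/W, Mid/q/h/D, Mid/q/f/D, Mid/p/h/W, Mid/p/h/D, Mid/p/f/D, Mid/s/h/W, Mid/s/h/D, Mid/s/f/D} → row (6,1) (6,1) (6,2) (5,3)
{Mid/q/f/W, Mid/p/f/W, Mid/s/f/W} → row (2,0) (2,0) (6,2) (5,3)
{Hi/q/h/W, Hi/q/h/D, Hi/q/f/W, Hi/q/f/D} → row (2,6) (2,6) (2,6) (2,6)
{Hi/p/h/W, Hi/p/h/D, Hi/p/f/W, Hi/p/f/D} → row (1,0) (1,0) (1,0) (1,0)
{Hi/s/h/W, Hi/s/h/D, Hi/s/f/W, Hi/s/f/D} → row (5,5) (5,5) (5,5) (5,5)
That's 5 distinct rows out of 24 strategies.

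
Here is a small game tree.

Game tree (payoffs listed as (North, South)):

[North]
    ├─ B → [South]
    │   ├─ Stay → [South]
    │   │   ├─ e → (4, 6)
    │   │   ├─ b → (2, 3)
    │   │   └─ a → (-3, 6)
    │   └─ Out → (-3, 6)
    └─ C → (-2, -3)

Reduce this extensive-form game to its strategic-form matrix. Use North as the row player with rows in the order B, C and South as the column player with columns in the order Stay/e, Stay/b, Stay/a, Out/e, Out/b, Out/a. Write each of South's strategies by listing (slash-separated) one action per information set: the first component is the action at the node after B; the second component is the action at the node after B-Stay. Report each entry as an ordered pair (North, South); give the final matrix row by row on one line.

       Stay/e   Stay/b   Stay/a    Out/e    Out/b    Out/a
   B    (4,6)    (2,3)   (-3,6)   (-3,6)   (-3,6)   (-3,6)
   C  (-2,-3)  (-2,-3)  (-2,-3)  (-2,-3)  (-2,-3)  (-2,-3)

B: (4,6) (2,3) (-3,6) (-3,6) (-3,6) (-3,6) | C: (-2,-3) (-2,-3) (-2,-3) (-2,-3) (-2,-3) (-2,-3)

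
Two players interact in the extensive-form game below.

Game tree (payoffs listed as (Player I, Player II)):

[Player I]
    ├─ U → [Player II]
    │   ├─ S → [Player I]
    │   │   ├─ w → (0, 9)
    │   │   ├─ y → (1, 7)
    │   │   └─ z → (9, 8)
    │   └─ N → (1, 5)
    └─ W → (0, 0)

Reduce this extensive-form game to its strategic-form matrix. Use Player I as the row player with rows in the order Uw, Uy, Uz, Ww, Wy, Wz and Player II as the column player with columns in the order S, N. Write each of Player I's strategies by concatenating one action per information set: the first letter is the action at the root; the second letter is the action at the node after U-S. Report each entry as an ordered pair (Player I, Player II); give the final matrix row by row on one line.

Uw: (0,9) (1,5) | Uy: (1,7) (1,5) | Uz: (9,8) (1,5) | Ww: (0,0) (0,0) | Wy: (0,0) (0,0) | Wz: (0,0) (0,0)

            S        N
  Uw    (0,9)    (1,5)
  Uy    (1,7)    (1,5)
  Uz    (9,8)    (1,5)
  Ww    (0,0)    (0,0)
  Wy    (0,0)    (0,0)
  Wz    (0,0)    (0,0)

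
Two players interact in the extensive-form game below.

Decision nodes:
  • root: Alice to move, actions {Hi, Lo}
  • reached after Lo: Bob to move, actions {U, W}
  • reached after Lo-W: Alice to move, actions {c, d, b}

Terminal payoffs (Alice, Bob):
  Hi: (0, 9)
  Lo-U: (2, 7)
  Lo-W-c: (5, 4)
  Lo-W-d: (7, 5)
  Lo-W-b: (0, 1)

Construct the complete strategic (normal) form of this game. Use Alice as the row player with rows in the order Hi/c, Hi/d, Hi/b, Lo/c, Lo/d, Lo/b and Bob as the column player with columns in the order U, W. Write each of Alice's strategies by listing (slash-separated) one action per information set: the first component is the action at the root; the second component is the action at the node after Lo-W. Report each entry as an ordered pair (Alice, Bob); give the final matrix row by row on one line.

Hi/c: (0,9) (0,9) | Hi/d: (0,9) (0,9) | Hi/b: (0,9) (0,9) | Lo/c: (2,7) (5,4) | Lo/d: (2,7) (7,5) | Lo/b: (2,7) (0,1)

Row Hi/c: U→(0,9), W→(0,9)
Row Hi/d: U→(0,9), W→(0,9)
Row Hi/b: U→(0,9), W→(0,9)
Row Lo/c: U→(2,7), W→(5,4)
Row Lo/d: U→(2,7), W→(7,5)
Row Lo/b: U→(2,7), W→(0,1)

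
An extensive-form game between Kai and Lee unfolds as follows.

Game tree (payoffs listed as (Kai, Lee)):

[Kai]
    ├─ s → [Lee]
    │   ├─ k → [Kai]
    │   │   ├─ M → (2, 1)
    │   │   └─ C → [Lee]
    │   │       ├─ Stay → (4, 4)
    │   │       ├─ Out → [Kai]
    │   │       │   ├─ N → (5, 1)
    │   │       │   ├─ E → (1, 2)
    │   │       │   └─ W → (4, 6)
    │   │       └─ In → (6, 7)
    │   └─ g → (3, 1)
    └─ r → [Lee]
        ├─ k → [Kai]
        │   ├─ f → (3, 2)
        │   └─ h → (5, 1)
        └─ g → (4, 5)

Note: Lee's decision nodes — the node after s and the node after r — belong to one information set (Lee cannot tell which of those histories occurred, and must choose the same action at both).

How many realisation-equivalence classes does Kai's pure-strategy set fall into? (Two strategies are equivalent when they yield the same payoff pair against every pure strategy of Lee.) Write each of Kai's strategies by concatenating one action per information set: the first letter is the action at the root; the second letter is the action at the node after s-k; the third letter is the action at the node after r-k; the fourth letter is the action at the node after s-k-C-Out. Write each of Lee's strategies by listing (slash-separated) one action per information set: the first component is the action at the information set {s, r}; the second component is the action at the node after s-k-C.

6

Kai has 24 pure strategies: sMfN, sMfE, sMfW, sMhN, sMhE, sMhW, sCfN, sCfE, sCfW, sChN, sChE, sChW, rMfN, rMfE, rMfW, rMhN, rMhE, rMhW, rCfN, rCfE, rCfW, rChN, rChE, rChW. Columns: k/Stay, k/Out, k/In, g/Stay, g/Out, g/In.
{sMfN, sMfE, sMfW, sMhN, sMhE, sMhW} → row (2,1) (2,1) (2,1) (3,1) (3,1) (3,1)
{sCfN, sChN} → row (4,4) (5,1) (6,7) (3,1) (3,1) (3,1)
{sCfE, sChE} → row (4,4) (1,2) (6,7) (3,1) (3,1) (3,1)
{sCfW, sChW} → row (4,4) (4,6) (6,7) (3,1) (3,1) (3,1)
{rMfN, rMfE, rMfW, rCfN, rCfE, rCfW} → row (3,2) (3,2) (3,2) (4,5) (4,5) (4,5)
{rMhN, rMhE, rMhW, rChN, rChE, rChW} → row (5,1) (5,1) (5,1) (4,5) (4,5) (4,5)
That's 6 distinct rows out of 24 strategies.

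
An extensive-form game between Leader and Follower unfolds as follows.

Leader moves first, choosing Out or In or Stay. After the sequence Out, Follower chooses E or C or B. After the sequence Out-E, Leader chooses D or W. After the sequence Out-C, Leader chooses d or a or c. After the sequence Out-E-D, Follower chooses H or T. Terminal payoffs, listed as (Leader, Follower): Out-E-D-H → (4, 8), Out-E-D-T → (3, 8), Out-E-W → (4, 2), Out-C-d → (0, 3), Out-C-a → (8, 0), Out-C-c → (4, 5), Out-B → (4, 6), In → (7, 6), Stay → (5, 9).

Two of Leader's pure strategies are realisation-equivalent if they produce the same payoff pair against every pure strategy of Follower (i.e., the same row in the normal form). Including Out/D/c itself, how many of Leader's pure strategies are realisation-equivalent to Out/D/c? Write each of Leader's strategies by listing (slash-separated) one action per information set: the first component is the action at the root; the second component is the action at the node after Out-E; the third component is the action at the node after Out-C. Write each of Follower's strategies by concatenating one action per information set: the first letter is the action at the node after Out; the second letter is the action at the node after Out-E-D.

1

Row for Out/D/c (columns EH, ET, CH, CT, BH, BT): (4,8) (3,8) (4,5) (4,5) (4,6) (4,6).
Every one of Leader's information sets is on the play path for some reply by Follower when Leader follows Out/D/c.
Changing the action at any of them therefore changes at least one column, so only Out/D/c itself gives this row.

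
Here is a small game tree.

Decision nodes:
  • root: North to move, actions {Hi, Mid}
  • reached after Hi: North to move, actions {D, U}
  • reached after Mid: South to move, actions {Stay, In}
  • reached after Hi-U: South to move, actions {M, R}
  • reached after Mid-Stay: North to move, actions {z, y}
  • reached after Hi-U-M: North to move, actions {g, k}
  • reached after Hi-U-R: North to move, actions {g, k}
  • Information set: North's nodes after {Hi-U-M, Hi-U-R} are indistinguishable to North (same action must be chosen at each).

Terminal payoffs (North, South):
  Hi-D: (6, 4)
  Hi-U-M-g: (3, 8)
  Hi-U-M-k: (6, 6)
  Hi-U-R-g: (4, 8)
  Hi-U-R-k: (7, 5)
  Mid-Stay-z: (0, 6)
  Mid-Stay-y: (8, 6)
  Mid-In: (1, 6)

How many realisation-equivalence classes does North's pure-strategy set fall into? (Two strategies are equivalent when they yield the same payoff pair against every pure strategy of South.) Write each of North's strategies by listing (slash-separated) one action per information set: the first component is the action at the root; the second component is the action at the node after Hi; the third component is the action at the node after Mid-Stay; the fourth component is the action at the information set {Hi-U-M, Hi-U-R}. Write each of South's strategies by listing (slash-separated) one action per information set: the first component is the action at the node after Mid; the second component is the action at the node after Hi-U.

5

North has 16 pure strategies: Hi/D/z/g, Hi/D/z/k, Hi/D/y/g, Hi/D/y/k, Hi/U/z/g, Hi/U/z/k, Hi/U/y/g, Hi/U/y/k, Mid/D/z/g, Mid/D/z/k, Mid/D/y/g, Mid/D/y/k, Mid/U/z/g, Mid/U/z/k, Mid/U/y/g, Mid/U/y/k. Columns: Stay/M, Stay/R, In/M, In/R.
{Hi/D/z/g, Hi/D/z/k, Hi/D/y/g, Hi/D/y/k} → row (6,4) (6,4) (6,4) (6,4)
{Hi/U/z/g, Hi/U/y/g} → row (3,8) (4,8) (3,8) (4,8)
{Hi/U/z/k, Hi/U/y/k} → row (6,6) (7,5) (6,6) (7,5)
{Mid/D/z/g, Mid/D/z/k, Mid/U/z/g, Mid/U/z/k} → row (0,6) (0,6) (1,6) (1,6)
{Mid/D/y/g, Mid/D/y/k, Mid/U/y/g, Mid/U/y/k} → row (8,6) (8,6) (1,6) (1,6)
That's 5 distinct rows out of 16 strategies.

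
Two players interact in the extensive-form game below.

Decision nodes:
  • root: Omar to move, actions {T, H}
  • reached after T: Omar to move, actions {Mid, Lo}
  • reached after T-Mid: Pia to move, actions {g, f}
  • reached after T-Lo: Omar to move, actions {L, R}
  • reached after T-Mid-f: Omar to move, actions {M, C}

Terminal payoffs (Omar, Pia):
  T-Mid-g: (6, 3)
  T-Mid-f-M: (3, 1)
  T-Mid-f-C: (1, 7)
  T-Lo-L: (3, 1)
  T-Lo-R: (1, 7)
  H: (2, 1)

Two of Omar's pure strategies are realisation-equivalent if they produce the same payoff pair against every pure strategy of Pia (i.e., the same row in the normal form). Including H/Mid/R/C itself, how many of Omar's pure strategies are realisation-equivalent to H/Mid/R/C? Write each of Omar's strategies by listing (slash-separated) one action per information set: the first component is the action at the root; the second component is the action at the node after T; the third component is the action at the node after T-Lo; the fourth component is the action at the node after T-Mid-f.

8

Row for H/Mid/R/C (columns g, f): (2,1) (2,1).
Under H/Mid/R/C, Omar's choice at the node after T and at the node after T-Lo and at the node after T-Mid-f can never be reached regardless of what Pia does, so varying those choices leaves every outcome unchanged.
Holding the reachable choices fixed and varying the unreachable ones freely already gives 2 × 2 × 2 = 8 equivalent strategies.
No other strategy reproduces this row, so those 8 are the full class: H/Mid/L/M, H/Mid/L/C, H/Mid/R/M, H/Mid/R/C, H/Lo/L/M, H/Lo/L/C, H/Lo/R/M, H/Lo/R/C.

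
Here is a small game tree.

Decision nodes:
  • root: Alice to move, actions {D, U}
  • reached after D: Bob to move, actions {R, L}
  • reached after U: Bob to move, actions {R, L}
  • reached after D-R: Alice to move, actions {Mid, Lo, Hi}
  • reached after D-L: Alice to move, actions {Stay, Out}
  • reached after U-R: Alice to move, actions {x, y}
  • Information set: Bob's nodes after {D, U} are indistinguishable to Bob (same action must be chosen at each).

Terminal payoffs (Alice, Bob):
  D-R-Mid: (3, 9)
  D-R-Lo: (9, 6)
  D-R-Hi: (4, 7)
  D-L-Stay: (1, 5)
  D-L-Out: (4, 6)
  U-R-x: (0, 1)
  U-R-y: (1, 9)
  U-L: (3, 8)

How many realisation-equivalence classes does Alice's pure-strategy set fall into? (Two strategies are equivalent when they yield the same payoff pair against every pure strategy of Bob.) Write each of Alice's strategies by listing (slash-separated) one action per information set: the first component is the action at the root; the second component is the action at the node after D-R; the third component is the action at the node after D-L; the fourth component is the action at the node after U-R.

8

Alice has 24 pure strategies: D/Mid/Stay/x, D/Mid/Stay/y, D/Mid/Out/x, D/Mid/Out/y, D/Lo/Stay/x, D/Lo/Stay/y, D/Lo/Out/x, D/Lo/Out/y, D/Hi/Stay/x, D/Hi/Stay/y, D/Hi/Out/x, D/Hi/Out/y, U/Mid/Stay/x, U/Mid/Stay/y, U/Mid/Out/x, U/Mid/Out/y, U/Lo/Stay/x, U/Lo/Stay/y, U/Lo/Out/x, U/Lo/Out/y, U/Hi/Stay/x, U/Hi/Stay/y, U/Hi/Out/x, U/Hi/Out/y. Columns: R, L.
{D/Mid/Stay/x, D/Mid/Stay/y} → row (3,9) (1,5)
{D/Mid/Out/x, D/Mid/Out/y} → row (3,9) (4,6)
{D/Lo/Stay/x, D/Lo/Stay/y} → row (9,6) (1,5)
{D/Lo/Out/x, D/Lo/Out/y} → row (9,6) (4,6)
{D/Hi/Stay/x, D/Hi/Stay/y} → row (4,7) (1,5)
{D/Hi/Out/x, D/Hi/Out/y} → row (4,7) (4,6)
{U/Mid/Stay/x, U/Mid/Out/x, U/Lo/Stay/x, U/Lo/Out/x, U/Hi/Stay/x, U/Hi/Out/x} → row (0,1) (3,8)
{U/Mid/Stay/y, U/Mid/Out/y, U/Lo/Stay/y, U/Lo/Out/y, U/Hi/Stay/y, U/Hi/Out/y} → row (1,9) (3,8)
That's 8 distinct rows out of 24 strategies.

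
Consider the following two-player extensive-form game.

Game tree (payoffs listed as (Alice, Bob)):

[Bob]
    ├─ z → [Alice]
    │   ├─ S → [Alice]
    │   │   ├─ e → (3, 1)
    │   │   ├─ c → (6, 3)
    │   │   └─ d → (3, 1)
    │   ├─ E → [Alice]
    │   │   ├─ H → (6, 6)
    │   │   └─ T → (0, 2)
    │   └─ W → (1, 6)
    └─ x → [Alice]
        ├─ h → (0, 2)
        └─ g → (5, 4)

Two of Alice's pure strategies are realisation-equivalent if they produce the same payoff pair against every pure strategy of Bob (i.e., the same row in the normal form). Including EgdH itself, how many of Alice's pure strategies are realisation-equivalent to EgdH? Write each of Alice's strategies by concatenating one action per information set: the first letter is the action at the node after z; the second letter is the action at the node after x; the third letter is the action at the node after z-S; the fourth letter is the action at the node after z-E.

Row for EgdH (columns z, x): (6,6) (5,4).
Under EgdH, Alice's choice at the node after z-S can never be reached regardless of what Bob does, so varying those choices leaves every outcome unchanged.
Holding the reachable choices fixed and varying the unreachable one freely already gives 3 equivalent strategies.
No other strategy reproduces this row, so those 3 are the full class: EgeH, EgcH, EgdH.

3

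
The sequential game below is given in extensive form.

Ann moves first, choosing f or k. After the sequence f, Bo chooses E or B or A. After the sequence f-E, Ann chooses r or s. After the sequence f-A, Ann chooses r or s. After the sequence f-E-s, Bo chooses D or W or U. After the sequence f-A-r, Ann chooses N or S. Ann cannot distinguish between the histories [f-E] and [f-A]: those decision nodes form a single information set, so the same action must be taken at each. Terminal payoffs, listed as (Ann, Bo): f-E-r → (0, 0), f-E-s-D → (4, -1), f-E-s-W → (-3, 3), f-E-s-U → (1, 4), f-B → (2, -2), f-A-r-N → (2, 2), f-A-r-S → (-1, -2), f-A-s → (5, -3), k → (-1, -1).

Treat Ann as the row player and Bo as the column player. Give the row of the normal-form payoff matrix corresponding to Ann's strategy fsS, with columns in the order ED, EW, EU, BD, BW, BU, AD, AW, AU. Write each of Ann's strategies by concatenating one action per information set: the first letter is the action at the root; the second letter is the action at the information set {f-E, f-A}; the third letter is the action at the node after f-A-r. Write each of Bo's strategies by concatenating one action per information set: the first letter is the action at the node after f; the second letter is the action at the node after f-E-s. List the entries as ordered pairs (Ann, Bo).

(4,-1) (-3,3) (1,4) (2,-2) (2,-2) (2,-2) (5,-3) (5,-3) (5,-3)

vs ED: Ann plays f → Bo plays E at [f] → Ann plays s at [f-E] → Bo plays D at [f-E-s] → (4, -1)
vs EW: Ann plays f → Bo plays E at [f] → Ann plays s at [f-E] → Bo plays W at [f-E-s] → (-3, 3)
vs EU: Ann plays f → Bo plays E at [f] → Ann plays s at [f-E] → Bo plays U at [f-E-s] → (1, 4)
vs BD: Ann plays f → Bo plays B at [f] → (2, -2)
vs BW: Ann plays f → Bo plays B at [f] → (2, -2)
vs BU: Ann plays f → Bo plays B at [f] → (2, -2)
vs AD: Ann plays f → Bo plays A at [f] → Ann plays s at [f-A] → (5, -3)
vs AW: Ann plays f → Bo plays A at [f] → Ann plays s at [f-A] → (5, -3)
vs AU: Ann plays f → Bo plays A at [f] → Ann plays s at [f-A] → (5, -3)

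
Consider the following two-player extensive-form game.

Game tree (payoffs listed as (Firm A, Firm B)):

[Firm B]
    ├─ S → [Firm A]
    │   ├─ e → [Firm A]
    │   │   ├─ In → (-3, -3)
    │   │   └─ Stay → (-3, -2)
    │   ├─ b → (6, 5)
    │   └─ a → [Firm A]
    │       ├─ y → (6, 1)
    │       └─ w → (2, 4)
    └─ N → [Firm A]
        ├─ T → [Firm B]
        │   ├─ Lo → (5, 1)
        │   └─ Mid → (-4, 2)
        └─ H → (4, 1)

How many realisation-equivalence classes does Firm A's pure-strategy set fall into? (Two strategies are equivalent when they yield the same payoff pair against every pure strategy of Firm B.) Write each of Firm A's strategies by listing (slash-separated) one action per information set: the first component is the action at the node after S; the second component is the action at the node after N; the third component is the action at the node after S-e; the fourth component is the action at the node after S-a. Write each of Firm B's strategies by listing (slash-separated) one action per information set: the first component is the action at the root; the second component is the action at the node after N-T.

Firm A has 24 pure strategies: e/T/In/y, e/T/In/w, e/T/Stay/y, e/T/Stay/w, e/H/In/y, e/H/In/w, e/H/Stay/y, e/H/Stay/w, b/T/In/y, b/T/In/w, b/T/Stay/y, b/T/Stay/w, b/H/In/y, b/H/In/w, b/H/Stay/y, b/H/Stay/w, a/T/In/y, a/T/In/w, a/T/Stay/y, a/T/Stay/w, a/H/In/y, a/H/In/w, a/H/Stay/y, a/H/Stay/w. Columns: S/Lo, S/Mid, N/Lo, N/Mid.
{e/T/In/y, e/T/In/w} → row (-3,-3) (-3,-3) (5,1) (-4,2)
{e/T/Stay/y, e/T/Stay/w} → row (-3,-2) (-3,-2) (5,1) (-4,2)
{e/H/In/y, e/H/In/w} → row (-3,-3) (-3,-3) (4,1) (4,1)
{e/H/Stay/y, e/H/Stay/w} → row (-3,-2) (-3,-2) (4,1) (4,1)
{b/T/In/y, b/T/In/w, b/T/Stay/y, b/T/Stay/w} → row (6,5) (6,5) (5,1) (-4,2)
{b/H/In/y, b/H/In/w, b/H/Stay/y, b/H/Stay/w} → row (6,5) (6,5) (4,1) (4,1)
{a/T/In/y, a/T/Stay/y} → row (6,1) (6,1) (5,1) (-4,2)
{a/T/In/w, a/T/Stay/w} → row (2,4) (2,4) (5,1) (-4,2)
{a/H/In/y, a/H/Stay/y} → row (6,1) (6,1) (4,1) (4,1)
{a/H/In/w, a/H/Stay/w} → row (2,4) (2,4) (4,1) (4,1)
That's 10 distinct rows out of 24 strategies.

10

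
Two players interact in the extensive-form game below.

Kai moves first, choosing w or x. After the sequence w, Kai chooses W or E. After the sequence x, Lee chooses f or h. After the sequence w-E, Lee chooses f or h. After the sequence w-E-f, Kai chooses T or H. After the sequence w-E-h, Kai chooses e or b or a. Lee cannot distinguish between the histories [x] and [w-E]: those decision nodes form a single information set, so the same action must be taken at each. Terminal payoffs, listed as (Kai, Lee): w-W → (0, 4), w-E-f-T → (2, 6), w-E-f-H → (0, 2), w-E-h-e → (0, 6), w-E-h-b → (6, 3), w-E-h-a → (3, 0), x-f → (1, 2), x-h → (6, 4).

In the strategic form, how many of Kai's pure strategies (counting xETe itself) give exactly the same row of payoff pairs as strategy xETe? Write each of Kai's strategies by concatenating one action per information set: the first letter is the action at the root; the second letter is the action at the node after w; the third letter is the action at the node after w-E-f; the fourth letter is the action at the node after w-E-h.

12

Row for xETe (columns f, h): (1,2) (6,4).
Under xETe, Kai's choice at the node after w and at the node after w-E-f and at the node after w-E-h can never be reached regardless of what Lee does, so varying those choices leaves every outcome unchanged.
Holding the reachable choices fixed and varying the unreachable ones freely already gives 2 × 2 × 3 = 12 equivalent strategies.
No other strategy reproduces this row, so those 12 are the full class: xWTe, xWTb, xWTa, xWHe, xWHb, xWHa, xETe, xETb, xETa, xEHe, xEHb, xEHa.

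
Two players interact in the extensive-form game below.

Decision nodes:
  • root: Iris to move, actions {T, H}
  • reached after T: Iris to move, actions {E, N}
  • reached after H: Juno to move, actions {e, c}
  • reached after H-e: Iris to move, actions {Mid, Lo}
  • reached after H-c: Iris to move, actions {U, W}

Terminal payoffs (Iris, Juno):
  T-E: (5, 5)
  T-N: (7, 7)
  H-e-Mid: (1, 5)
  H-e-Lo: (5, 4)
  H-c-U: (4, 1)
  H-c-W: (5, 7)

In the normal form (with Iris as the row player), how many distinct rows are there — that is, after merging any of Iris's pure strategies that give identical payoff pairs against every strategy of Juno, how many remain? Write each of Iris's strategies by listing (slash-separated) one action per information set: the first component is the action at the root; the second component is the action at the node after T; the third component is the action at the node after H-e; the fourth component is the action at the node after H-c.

6

Iris has 16 pure strategies: T/E/Mid/U, T/E/Mid/W, T/E/Lo/U, T/E/Lo/W, T/N/Mid/U, T/N/Mid/W, T/N/Lo/U, T/N/Lo/W, H/E/Mid/U, H/E/Mid/W, H/E/Lo/U, H/E/Lo/W, H/N/Mid/U, H/N/Mid/W, H/N/Lo/U, H/N/Lo/W. Columns: e, c.
{T/E/Mid/U, T/E/Mid/W, T/E/Lo/U, T/E/Lo/W} → row (5,5) (5,5)
{T/N/Mid/U, T/N/Mid/W, T/N/Lo/U, T/N/Lo/W} → row (7,7) (7,7)
{H/E/Mid/U, H/N/Mid/U} → row (1,5) (4,1)
{H/E/Mid/W, H/N/Mid/W} → row (1,5) (5,7)
{H/E/Lo/U, H/N/Lo/U} → row (5,4) (4,1)
{H/E/Lo/W, H/N/Lo/W} → row (5,4) (5,7)
That's 6 distinct rows out of 16 strategies.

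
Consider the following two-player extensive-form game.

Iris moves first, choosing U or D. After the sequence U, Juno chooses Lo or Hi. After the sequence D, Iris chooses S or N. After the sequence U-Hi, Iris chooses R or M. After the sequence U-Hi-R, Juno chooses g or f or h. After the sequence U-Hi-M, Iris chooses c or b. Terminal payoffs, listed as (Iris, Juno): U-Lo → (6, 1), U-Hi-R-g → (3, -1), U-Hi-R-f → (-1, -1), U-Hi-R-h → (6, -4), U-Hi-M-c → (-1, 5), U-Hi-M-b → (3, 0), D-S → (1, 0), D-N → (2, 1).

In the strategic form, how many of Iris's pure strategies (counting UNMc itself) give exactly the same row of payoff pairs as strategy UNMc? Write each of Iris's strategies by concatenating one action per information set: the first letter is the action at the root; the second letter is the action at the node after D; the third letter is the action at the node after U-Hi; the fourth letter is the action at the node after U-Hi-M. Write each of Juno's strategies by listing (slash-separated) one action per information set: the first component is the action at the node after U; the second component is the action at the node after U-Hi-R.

2

Row for UNMc (columns Lo/g, Lo/f, Lo/h, Hi/g, Hi/f, Hi/h): (6,1) (6,1) (6,1) (-1,5) (-1,5) (-1,5).
Under UNMc, Iris's choice at the node after D can never be reached regardless of what Juno does, so varying those choices leaves every outcome unchanged.
Holding the reachable choices fixed and varying the unreachable one freely already gives 2 equivalent strategies.
No other strategy reproduces this row, so those 2 are the full class: USMc, UNMc.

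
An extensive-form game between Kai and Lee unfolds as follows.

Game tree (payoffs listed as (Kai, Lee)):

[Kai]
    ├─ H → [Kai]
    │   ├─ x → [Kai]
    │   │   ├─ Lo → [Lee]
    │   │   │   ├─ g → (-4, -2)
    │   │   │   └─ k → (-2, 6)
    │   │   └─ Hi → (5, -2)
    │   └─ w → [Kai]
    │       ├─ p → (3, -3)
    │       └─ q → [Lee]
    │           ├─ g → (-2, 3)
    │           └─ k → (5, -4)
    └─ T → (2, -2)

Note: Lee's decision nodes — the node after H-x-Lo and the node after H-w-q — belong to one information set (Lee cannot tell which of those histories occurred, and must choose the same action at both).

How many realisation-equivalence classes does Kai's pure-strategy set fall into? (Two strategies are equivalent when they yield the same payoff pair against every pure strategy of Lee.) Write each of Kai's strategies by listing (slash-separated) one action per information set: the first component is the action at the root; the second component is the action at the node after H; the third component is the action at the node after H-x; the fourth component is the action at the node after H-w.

Kai has 16 pure strategies: H/x/Lo/p, H/x/Lo/q, H/x/Hi/p, H/x/Hi/q, H/w/Lo/p, H/w/Lo/q, H/w/Hi/p, H/w/Hi/q, T/x/Lo/p, T/x/Lo/q, T/x/Hi/p, T/x/Hi/q, T/w/Lo/p, T/w/Lo/q, T/w/Hi/p, T/w/Hi/q. Columns: g, k.
{H/x/Lo/p, H/x/Lo/q} → row (-4,-2) (-2,6)
{H/x/Hi/p, H/x/Hi/q} → row (5,-2) (5,-2)
{H/w/Lo/p, H/w/Hi/p} → row (3,-3) (3,-3)
{H/w/Lo/q, H/w/Hi/q} → row (-2,3) (5,-4)
{T/x/Lo/p, T/x/Lo/q, T/x/Hi/p, T/x/Hi/q, T/w/Lo/p, T/w/Lo/q, T/w/Hi/p, T/w/Hi/q} → row (2,-2) (2,-2)
That's 5 distinct rows out of 16 strategies.

5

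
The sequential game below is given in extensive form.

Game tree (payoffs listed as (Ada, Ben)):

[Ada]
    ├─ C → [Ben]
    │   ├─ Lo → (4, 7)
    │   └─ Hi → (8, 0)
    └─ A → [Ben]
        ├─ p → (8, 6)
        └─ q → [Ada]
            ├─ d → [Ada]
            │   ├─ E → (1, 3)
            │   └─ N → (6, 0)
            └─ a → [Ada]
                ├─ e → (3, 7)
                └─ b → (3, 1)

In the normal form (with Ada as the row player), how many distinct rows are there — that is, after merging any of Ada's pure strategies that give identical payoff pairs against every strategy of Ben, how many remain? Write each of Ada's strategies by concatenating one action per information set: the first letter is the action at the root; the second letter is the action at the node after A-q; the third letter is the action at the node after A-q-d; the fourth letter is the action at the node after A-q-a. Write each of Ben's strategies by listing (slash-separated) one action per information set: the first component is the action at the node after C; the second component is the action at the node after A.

5

Ada has 16 pure strategies: CdEe, CdEb, CdNe, CdNb, CaEe, CaEb, CaNe, CaNb, AdEe, AdEb, AdNe, AdNb, AaEe, AaEb, AaNe, AaNb. Columns: Lo/p, Lo/q, Hi/p, Hi/q.
{CdEe, CdEb, CdNe, CdNb, CaEe, CaEb, CaNe, CaNb} → row (4,7) (4,7) (8,0) (8,0)
{AdEe, AdEb} → row (8,6) (1,3) (8,6) (1,3)
{AdNe, AdNb} → row (8,6) (6,0) (8,6) (6,0)
{AaEe, AaNe} → row (8,6) (3,7) (8,6) (3,7)
{AaEb, AaNb} → row (8,6) (3,1) (8,6) (3,1)
That's 5 distinct rows out of 16 strategies.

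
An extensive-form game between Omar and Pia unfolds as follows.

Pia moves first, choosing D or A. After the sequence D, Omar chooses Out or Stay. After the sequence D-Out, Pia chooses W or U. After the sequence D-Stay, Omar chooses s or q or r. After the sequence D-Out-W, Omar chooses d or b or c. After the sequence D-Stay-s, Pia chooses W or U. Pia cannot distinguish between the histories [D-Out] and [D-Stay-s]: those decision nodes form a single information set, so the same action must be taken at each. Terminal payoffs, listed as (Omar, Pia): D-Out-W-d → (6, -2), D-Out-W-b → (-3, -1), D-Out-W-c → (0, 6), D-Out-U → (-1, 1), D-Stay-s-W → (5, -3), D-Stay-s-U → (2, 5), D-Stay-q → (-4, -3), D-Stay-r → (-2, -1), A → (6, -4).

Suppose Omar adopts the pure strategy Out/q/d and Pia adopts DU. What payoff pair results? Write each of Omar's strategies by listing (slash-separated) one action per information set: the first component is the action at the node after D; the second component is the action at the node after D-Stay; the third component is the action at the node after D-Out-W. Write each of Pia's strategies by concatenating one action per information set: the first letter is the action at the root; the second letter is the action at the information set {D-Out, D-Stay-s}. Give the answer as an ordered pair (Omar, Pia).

Trace the play path from the root:
  Pia plays D
  Omar plays Out at [D]
  Pia plays U at [D-Out]
→ terminal payoff (-1, 1).
(Omar's choice at the node after D-Stay is never reached on this path, so it doesn't affect the outcome.)

(-1, 1)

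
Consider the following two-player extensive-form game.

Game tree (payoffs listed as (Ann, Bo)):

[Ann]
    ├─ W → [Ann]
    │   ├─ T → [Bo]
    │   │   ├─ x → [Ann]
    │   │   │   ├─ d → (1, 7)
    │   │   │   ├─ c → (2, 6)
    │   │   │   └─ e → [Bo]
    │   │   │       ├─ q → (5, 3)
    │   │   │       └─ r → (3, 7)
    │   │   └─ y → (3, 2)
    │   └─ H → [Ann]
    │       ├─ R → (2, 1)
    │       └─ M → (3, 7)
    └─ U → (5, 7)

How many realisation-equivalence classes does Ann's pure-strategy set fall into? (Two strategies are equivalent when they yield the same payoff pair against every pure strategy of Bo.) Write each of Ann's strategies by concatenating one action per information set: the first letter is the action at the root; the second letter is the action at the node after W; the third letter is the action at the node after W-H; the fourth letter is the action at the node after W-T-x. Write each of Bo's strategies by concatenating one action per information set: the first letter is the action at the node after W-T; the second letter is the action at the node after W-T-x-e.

6

Ann has 24 pure strategies: WTRd, WTRc, WTRe, WTMd, WTMc, WTMe, WHRd, WHRc, WHRe, WHMd, WHMc, WHMe, UTRd, UTRc, UTRe, UTMd, UTMc, UTMe, UHRd, UHRc, UHRe, UHMd, UHMc, UHMe. Columns: xq, xr, yq, yr.
{WTRd, WTMd} → row (1,7) (1,7) (3,2) (3,2)
{WTRc, WTMc} → row (2,6) (2,6) (3,2) (3,2)
{WTRe, WTMe} → row (5,3) (3,7) (3,2) (3,2)
{WHRd, WHRc, WHRe} → row (2,1) (2,1) (2,1) (2,1)
{WHMd, WHMc, WHMe} → row (3,7) (3,7) (3,7) (3,7)
{UTRd, UTRc, UTRe, UTMd, UTMc, UTMe, UHRd, UHRc, UHRe, UHMd, UHMc, UHMe} → row (5,7) (5,7) (5,7) (5,7)
That's 6 distinct rows out of 24 strategies.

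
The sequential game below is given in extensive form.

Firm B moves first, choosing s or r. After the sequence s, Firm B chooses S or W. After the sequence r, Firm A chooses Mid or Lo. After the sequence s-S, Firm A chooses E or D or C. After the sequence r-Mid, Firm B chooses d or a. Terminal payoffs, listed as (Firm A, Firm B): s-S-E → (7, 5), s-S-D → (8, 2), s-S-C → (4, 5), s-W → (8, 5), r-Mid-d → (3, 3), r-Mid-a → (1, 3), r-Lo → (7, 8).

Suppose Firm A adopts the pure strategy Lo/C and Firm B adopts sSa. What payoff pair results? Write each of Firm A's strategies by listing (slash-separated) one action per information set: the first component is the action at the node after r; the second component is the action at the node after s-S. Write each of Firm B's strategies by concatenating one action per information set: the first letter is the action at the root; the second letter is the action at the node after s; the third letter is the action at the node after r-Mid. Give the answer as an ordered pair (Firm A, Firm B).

Trace the play path from the root:
  Firm B plays s
  Firm B plays S at [s]
  Firm A plays C at [s-S]
→ terminal payoff (4, 5).
(Firm A's choice at the node after r is never reached on this path, so it doesn't affect the outcome.)

(4, 5)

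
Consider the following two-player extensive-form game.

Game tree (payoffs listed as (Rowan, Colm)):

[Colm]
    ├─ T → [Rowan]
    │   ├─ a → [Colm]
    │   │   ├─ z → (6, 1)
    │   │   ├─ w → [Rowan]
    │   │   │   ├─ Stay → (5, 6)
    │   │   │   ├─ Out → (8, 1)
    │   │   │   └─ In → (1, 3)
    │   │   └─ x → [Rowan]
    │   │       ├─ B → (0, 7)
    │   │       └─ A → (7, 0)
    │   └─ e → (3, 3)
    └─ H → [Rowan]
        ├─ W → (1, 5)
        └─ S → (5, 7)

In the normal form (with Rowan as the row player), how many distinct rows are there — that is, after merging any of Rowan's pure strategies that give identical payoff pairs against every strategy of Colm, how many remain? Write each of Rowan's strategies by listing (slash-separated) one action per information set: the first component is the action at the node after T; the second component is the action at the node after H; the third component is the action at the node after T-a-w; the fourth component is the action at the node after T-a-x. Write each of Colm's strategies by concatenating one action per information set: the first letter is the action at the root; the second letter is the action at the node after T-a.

Rowan has 24 pure strategies: a/W/Stay/B, a/W/Stay/A, a/W/Out/B, a/W/Out/A, a/W/In/B, a/W/In/A, a/S/Stay/B, a/S/Stay/A, a/S/Out/B, a/S/Out/A, a/S/In/B, a/S/In/A, e/W/Stay/B, e/W/Stay/A, e/W/Out/B, e/W/Out/A, e/W/In/B, e/W/In/A, e/S/Stay/B, e/S/Stay/A, e/S/Out/B, e/S/Out/A, e/S/In/B, e/S/In/A. Columns: Tz, Tw, Tx, Hz, Hw, Hx.
{a/W/Stay/B} → row (6,1) (5,6) (0,7) (1,5) (1,5) (1,5)
{a/W/Stay/A} → row (6,1) (5,6) (7,0) (1,5) (1,5) (1,5)
{a/W/Out/B} → row (6,1) (8,1) (0,7) (1,5) (1,5) (1,5)
{a/W/Out/A} → row (6,1) (8,1) (7,0) (1,5) (1,5) (1,5)
{a/W/In/B} → row (6,1) (1,3) (0,7) (1,5) (1,5) (1,5)
{a/W/In/A} → row (6,1) (1,3) (7,0) (1,5) (1,5) (1,5)
{a/S/Stay/B} → row (6,1) (5,6) (0,7) (5,7) (5,7) (5,7)
{a/S/Stay/A} → row (6,1) (5,6) (7,0) (5,7) (5,7) (5,7)
{a/S/Out/B} → row (6,1) (8,1) (0,7) (5,7) (5,7) (5,7)
{a/S/Out/A} → row (6,1) (8,1) (7,0) (5,7) (5,7) (5,7)
{a/S/In/B} → row (6,1) (1,3) (0,7) (5,7) (5,7) (5,7)
{a/S/In/A} → row (6,1) (1,3) (7,0) (5,7) (5,7) (5,7)
{e/W/Stay/B, e/W/Stay/A, e/W/Out/B, e/W/Out/A, e/W/In/B, e/W/In/A} → row (3,3) (3,3) (3,3) (1,5) (1,5) (1,5)
{e/S/Stay/B, e/S/Stay/A, e/S/Out/B, e/S/Out/A, e/S/In/B, e/S/In/A} → row (3,3) (3,3) (3,3) (5,7) (5,7) (5,7)
That's 14 distinct rows out of 24 strategies.

14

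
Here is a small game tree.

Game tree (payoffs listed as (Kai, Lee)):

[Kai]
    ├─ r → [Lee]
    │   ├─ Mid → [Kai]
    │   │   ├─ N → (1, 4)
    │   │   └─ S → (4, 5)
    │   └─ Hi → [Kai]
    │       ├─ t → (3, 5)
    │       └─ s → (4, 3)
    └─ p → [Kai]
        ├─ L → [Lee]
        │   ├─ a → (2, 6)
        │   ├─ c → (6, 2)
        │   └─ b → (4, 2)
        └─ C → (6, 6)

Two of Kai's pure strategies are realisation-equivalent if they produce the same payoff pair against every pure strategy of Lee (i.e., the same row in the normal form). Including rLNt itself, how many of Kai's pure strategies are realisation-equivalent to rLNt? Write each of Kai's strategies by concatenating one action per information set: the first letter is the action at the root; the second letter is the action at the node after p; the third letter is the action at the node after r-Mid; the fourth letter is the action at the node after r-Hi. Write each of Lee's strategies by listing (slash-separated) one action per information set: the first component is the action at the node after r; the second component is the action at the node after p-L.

2

Row for rLNt (columns Mid/a, Mid/c, Mid/b, Hi/a, Hi/c, Hi/b): (1,4) (1,4) (1,4) (3,5) (3,5) (3,5).
Under rLNt, Kai's choice at the node after p can never be reached regardless of what Lee does, so varying those choices leaves every outcome unchanged.
Holding the reachable choices fixed and varying the unreachable one freely already gives 2 equivalent strategies.
No other strategy reproduces this row, so those 2 are the full class: rLNt, rCNt.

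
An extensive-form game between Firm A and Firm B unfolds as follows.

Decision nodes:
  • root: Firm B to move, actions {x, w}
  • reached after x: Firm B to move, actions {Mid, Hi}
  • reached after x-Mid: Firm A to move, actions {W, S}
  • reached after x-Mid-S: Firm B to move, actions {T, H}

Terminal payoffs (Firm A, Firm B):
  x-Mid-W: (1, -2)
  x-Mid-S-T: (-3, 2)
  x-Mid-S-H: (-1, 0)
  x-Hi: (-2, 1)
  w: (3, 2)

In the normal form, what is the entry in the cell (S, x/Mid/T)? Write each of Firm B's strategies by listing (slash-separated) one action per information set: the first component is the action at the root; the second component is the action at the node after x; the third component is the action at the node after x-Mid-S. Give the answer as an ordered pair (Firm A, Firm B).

Trace the play path from the root:
  Firm B plays x
  Firm B plays Mid at [x]
  Firm A plays S at [x-Mid]
  Firm B plays T at [x-Mid-S]
→ terminal payoff (-3, 2).

(-3, 2)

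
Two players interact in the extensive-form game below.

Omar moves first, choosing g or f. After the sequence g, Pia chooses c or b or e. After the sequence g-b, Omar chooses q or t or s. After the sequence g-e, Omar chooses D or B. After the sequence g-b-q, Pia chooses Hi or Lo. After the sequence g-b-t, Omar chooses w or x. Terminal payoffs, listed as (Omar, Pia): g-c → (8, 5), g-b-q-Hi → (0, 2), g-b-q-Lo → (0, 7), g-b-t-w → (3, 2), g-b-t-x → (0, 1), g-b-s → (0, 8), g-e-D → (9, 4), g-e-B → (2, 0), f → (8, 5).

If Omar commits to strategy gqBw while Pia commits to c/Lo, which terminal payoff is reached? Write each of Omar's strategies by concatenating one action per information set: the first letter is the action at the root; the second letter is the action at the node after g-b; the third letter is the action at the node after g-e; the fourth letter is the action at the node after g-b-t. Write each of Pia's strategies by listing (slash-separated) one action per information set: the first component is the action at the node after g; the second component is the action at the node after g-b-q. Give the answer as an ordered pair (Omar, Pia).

(8, 5)

Trace the play path from the root:
  Omar plays g
  Pia plays c at [g]
→ terminal payoff (8, 5).
(Omar's choice at the node after g-b is never reached on this path, so it doesn't affect the outcome.)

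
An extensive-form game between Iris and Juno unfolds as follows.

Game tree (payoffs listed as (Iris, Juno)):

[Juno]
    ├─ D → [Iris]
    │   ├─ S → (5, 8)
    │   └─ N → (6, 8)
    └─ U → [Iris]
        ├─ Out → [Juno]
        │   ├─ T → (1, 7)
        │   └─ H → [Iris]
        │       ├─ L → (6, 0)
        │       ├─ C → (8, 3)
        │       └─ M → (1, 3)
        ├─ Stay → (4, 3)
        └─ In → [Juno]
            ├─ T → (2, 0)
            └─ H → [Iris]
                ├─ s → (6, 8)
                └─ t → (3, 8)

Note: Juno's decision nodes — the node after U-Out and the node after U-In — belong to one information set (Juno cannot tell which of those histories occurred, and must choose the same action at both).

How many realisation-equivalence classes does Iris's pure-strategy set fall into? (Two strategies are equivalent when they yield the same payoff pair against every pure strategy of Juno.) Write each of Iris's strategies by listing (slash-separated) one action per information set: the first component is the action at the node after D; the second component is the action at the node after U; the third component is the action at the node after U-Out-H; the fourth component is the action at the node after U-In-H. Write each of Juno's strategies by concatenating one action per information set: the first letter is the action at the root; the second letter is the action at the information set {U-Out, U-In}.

Iris has 36 pure strategies: S/Out/L/s, S/Out/L/t, S/Out/C/s, S/Out/C/t, S/Out/M/s, S/Out/M/t, S/Stay/L/s, S/Stay/L/t, S/Stay/C/s, S/Stay/C/t, S/Stay/M/s, S/Stay/M/t, S/In/L/s, S/In/L/t, S/In/C/s, S/In/C/t, S/In/M/s, S/In/M/t, N/Out/L/s, N/Out/L/t, N/Out/C/s, N/Out/C/t, N/Out/M/s, N/Out/M/t, N/Stay/L/s, N/Stay/L/t, N/Stay/C/s, N/Stay/C/t, N/Stay/M/s, N/Stay/M/t, N/In/L/s, N/In/L/t, N/In/C/s, N/In/C/t, N/In/M/s, N/In/M/t. Columns: DT, DH, UT, UH.
{S/Out/L/s, S/Out/L/t} → row (5,8) (5,8) (1,7) (6,0)
{S/Out/C/s, S/Out/C/t} → row (5,8) (5,8) (1,7) (8,3)
{S/Out/M/s, S/Out/M/t} → row (5,8) (5,8) (1,7) (1,3)
{S/Stay/L/s, S/Stay/L/t, S/Stay/C/s, S/Stay/C/t, S/Stay/M/s, S/Stay/M/t} → row (5,8) (5,8) (4,3) (4,3)
{S/In/L/s, S/In/C/s, S/In/M/s} → row (5,8) (5,8) (2,0) (6,8)
{S/In/L/t, S/In/C/t, S/In/M/t} → row (5,8) (5,8) (2,0) (3,8)
{N/Out/L/s, N/Out/L/t} → row (6,8) (6,8) (1,7) (6,0)
{N/Out/C/s, N/Out/C/t} → row (6,8) (6,8) (1,7) (8,3)
{N/Out/M/s, N/Out/M/t} → row (6,8) (6,8) (1,7) (1,3)
{N/Stay/L/s, N/Stay/L/t, N/Stay/C/s, N/Stay/C/t, N/Stay/M/s, N/Stay/M/t} → row (6,8) (6,8) (4,3) (4,3)
{N/In/L/s, N/In/C/s, N/In/M/s} → row (6,8) (6,8) (2,0) (6,8)
{N/In/L/t, N/In/C/t, N/In/M/t} → row (6,8) (6,8) (2,0) (3,8)
That's 12 distinct rows out of 36 strategies.

12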